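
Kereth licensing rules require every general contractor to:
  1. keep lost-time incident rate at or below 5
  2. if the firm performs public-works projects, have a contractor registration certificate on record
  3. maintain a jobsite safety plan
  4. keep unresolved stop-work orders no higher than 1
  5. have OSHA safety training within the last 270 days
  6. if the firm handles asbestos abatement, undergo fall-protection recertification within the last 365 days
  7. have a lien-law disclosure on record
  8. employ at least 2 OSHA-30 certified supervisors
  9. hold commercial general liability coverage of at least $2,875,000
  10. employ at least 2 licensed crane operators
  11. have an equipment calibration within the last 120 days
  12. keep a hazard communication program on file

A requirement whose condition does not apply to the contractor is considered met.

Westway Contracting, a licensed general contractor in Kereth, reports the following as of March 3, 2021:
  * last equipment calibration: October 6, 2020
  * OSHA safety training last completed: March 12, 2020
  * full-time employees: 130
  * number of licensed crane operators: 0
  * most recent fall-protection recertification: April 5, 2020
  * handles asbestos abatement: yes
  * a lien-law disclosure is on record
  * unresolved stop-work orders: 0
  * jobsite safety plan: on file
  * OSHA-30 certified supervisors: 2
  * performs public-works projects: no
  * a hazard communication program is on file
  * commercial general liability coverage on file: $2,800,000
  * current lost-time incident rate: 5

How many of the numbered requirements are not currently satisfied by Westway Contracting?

1. lost-time incident rate 5 ≤ 5 → met
2. condition 'performs public-works projects' does not hold → requirement n/a → met
3. jobsite safety plan present → met
4. unresolved stop-work orders 0 ≤ 1 → met
5. OSHA safety training 356 days ago vs limit 270 → not met
6. condition 'handles asbestos abatement' holds; fall-protection recertification 332 days ago vs limit 365 → met
7. lien-law disclosure present → met
8. OSHA-30 certified supervisors 2 ≥ 2 → met
9. commercial general liability coverage $2,800,000 < $2,875,000 → not met
10. licensed crane operators 0 < 2 → not met
11. equipment calibration 148 days ago vs limit 120 → not met
12. hazard communication program present → met
Not met: 4 of 12

4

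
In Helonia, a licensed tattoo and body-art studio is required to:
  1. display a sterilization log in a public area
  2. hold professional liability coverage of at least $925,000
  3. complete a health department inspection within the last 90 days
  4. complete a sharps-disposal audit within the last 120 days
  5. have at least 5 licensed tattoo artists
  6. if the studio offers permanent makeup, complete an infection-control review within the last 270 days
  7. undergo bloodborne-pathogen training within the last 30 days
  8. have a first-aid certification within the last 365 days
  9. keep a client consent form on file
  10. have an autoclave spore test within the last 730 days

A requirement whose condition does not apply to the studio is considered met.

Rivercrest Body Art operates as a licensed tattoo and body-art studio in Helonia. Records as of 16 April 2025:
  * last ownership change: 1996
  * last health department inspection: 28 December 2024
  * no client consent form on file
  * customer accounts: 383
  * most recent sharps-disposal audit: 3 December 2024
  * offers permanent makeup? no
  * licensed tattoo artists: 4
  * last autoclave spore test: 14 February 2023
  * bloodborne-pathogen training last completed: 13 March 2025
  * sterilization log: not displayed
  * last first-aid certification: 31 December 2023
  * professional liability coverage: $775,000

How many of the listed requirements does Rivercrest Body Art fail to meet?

9

1. sterilization log absent → not met
2. professional liability coverage $775,000 < $925,000 → not met
3. health department inspection 109 days ago vs limit 90 → not met
4. sharps-disposal audit 134 days ago vs limit 120 → not met
5. licensed tattoo artists 4 < 5 → not met
6. condition 'offers permanent makeup' does not hold → requirement n/a → met
7. bloodborne-pathogen training 34 days ago vs limit 30 → not met
8. first-aid certification 472 days ago vs limit 365 → not met
9. client consent form absent → not met
10. autoclave spore test 792 days ago vs limit 730 → not met
Not met: 9 of 10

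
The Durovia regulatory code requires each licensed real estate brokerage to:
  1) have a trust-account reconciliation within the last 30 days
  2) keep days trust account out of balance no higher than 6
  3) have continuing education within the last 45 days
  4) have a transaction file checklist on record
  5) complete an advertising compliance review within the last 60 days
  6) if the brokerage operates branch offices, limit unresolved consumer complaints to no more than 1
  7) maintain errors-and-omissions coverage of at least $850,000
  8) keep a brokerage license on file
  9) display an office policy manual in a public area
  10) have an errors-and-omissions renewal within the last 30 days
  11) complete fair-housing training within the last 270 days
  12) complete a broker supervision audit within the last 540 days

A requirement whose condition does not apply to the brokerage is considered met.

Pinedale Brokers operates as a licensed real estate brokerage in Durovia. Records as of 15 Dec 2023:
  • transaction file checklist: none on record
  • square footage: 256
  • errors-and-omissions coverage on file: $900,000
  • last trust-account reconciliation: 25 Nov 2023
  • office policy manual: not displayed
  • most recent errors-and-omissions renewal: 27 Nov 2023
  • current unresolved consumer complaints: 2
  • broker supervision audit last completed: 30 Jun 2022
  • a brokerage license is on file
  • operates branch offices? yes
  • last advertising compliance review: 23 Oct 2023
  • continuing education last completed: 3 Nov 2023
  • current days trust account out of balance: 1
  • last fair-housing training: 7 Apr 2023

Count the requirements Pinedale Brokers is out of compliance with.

3

1. trust-account reconciliation 20 days ago vs limit 30 → met
2. days trust account out of balance 1 ≤ 6 → met
3. continuing education 42 days ago vs limit 45 → met
4. transaction file checklist absent → not met
5. advertising compliance review 53 days ago vs limit 60 → met
6. condition 'operates branch offices' holds; unresolved consumer complaints 2 > 1 → not met
7. errors-and-omissions coverage $900,000 ≥ $850,000 → met
8. brokerage license present → met
9. office policy manual absent → not met
10. errors-and-omissions renewal 18 days ago vs limit 30 → met
11. fair-housing training 252 days ago vs limit 270 → met
12. broker supervision audit 533 days ago vs limit 540 → met
Not met: 3 of 12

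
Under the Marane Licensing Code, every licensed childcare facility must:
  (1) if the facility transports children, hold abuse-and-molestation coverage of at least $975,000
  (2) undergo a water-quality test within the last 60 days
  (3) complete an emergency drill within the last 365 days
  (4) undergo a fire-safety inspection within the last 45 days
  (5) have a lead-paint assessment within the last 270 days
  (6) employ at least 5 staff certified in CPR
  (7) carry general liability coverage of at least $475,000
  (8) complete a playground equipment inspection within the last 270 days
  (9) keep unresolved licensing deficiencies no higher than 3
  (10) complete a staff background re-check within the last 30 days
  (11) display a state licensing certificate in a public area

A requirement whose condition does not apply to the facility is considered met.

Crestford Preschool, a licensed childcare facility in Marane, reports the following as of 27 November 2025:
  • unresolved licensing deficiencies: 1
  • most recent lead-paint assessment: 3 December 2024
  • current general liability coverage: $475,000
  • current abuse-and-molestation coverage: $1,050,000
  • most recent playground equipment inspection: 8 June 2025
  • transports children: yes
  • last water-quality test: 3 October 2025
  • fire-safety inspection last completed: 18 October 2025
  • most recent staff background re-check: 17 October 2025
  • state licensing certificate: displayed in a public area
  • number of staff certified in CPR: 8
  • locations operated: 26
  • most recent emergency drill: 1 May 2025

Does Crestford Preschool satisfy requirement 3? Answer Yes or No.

3. emergency drill 210 days ago vs limit 365 → met

Yes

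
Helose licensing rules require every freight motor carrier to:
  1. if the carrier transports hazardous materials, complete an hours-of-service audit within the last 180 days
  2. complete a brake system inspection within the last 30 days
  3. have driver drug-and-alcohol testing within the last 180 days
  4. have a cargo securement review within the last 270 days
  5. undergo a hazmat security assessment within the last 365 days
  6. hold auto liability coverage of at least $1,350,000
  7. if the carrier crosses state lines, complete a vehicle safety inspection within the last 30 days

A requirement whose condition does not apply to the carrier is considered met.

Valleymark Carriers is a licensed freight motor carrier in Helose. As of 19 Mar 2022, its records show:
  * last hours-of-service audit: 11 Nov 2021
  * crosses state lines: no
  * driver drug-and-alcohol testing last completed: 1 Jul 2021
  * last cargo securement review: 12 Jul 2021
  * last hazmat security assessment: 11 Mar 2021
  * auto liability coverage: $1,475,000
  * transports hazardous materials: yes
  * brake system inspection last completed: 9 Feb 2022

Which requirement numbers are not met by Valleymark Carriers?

2, 3, 5

1. condition 'transports hazardous materials' holds; hours-of-service audit 128 days ago vs limit 180 → met
2. brake system inspection 38 days ago vs limit 30 → not met
3. driver drug-and-alcohol testing 261 days ago vs limit 180 → not met
4. cargo securement review 250 days ago vs limit 270 → met
5. hazmat security assessment 373 days ago vs limit 365 → not met
6. auto liability coverage $1,475,000 ≥ $1,350,000 → met
7. condition 'crosses state lines' does not hold → requirement n/a → met
Not met: 2, 3, 5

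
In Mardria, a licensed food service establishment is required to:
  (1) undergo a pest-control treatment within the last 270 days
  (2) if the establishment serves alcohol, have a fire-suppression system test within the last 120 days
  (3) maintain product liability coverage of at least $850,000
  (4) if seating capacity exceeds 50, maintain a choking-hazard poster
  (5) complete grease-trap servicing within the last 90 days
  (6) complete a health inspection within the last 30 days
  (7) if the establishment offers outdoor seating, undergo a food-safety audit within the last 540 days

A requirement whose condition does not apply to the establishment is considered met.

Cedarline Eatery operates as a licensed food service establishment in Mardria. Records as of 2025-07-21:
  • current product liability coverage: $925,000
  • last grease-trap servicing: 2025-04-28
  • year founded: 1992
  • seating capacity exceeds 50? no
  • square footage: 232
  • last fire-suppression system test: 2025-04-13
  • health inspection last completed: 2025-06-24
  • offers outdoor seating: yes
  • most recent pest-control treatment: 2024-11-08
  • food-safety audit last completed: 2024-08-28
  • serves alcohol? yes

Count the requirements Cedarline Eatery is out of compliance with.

1. pest-control treatment 255 days ago vs limit 270 → met
2. condition 'serves alcohol' holds; fire-suppression system test 99 days ago vs limit 120 → met
3. product liability coverage $925,000 ≥ $850,000 → met
4. condition 'seating capacity exceeds 50' does not hold → requirement n/a → met
5. grease-trap servicing 84 days ago vs limit 90 → met
6. health inspection 27 days ago vs limit 30 → met
7. condition 'offers outdoor seating' holds; food-safety audit 327 days ago vs limit 540 → met
Not met: 0 of 7

0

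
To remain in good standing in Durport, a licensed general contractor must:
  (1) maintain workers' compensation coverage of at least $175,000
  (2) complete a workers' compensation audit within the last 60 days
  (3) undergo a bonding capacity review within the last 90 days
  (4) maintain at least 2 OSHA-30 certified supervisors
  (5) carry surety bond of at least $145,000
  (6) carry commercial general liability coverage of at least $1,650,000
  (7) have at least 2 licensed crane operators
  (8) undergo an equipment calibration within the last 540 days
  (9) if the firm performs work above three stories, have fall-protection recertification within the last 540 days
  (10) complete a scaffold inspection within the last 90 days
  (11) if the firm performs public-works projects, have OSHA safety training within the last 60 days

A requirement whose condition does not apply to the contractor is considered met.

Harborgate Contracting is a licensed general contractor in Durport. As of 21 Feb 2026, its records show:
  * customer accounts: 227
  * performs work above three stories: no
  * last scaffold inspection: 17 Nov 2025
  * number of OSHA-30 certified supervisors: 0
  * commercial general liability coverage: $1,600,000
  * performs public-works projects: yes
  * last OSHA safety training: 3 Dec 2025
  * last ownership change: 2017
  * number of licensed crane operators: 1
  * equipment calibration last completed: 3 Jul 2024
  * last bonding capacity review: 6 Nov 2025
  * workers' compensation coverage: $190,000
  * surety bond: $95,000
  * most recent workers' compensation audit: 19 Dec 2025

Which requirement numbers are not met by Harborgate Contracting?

2, 3, 4, 5, 6, 7, 8, 10, 11

1. workers' compensation coverage $190,000 ≥ $175,000 → met
2. workers' compensation audit 64 days ago vs limit 60 → not met
3. bonding capacity review 107 days ago vs limit 90 → not met
4. OSHA-30 certified supervisors 0 < 2 → not met
5. surety bond $95,000 < $145,000 → not met
6. commercial general liability coverage $1,600,000 < $1,650,000 → not met
7. licensed crane operators 1 < 2 → not met
8. equipment calibration 598 days ago vs limit 540 → not met
9. condition 'performs work above three stories' does not hold → requirement n/a → met
10. scaffold inspection 96 days ago vs limit 90 → not met
11. condition 'performs public-works projects' holds; OSHA safety training 80 days ago vs limit 60 → not met
Not met: 2, 3, 4, 5, 6, 7, 8, 10, 11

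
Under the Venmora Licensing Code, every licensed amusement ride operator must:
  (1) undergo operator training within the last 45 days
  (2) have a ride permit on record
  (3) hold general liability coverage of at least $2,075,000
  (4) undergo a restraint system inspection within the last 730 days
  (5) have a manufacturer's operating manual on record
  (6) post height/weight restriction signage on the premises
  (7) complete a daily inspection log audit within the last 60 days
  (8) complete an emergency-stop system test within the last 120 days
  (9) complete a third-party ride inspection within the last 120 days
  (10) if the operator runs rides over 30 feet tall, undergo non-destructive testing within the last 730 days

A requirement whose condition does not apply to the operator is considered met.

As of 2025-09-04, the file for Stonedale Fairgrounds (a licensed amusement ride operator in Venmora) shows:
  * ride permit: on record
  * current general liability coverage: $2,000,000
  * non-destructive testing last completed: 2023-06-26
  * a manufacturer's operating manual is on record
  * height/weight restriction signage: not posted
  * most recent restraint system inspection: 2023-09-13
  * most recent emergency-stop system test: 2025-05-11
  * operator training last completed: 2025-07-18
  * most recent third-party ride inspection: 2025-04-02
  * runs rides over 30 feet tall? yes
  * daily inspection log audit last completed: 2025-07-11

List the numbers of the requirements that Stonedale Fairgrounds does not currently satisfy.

1. operator training 48 days ago vs limit 45 → not met
2. ride permit present → met
3. general liability coverage $2,000,000 < $2,075,000 → not met
4. restraint system inspection 722 days ago vs limit 730 → met
5. manufacturer's operating manual present → met
6. height/weight restriction signage absent → not met
7. daily inspection log audit 55 days ago vs limit 60 → met
8. emergency-stop system test 116 days ago vs limit 120 → met
9. third-party ride inspection 155 days ago vs limit 120 → not met
10. condition 'runs rides over 30 feet tall' holds; non-destructive testing 801 days ago vs limit 730 → not met
Not met: 1, 3, 6, 9, 10

1, 3, 6, 9, 10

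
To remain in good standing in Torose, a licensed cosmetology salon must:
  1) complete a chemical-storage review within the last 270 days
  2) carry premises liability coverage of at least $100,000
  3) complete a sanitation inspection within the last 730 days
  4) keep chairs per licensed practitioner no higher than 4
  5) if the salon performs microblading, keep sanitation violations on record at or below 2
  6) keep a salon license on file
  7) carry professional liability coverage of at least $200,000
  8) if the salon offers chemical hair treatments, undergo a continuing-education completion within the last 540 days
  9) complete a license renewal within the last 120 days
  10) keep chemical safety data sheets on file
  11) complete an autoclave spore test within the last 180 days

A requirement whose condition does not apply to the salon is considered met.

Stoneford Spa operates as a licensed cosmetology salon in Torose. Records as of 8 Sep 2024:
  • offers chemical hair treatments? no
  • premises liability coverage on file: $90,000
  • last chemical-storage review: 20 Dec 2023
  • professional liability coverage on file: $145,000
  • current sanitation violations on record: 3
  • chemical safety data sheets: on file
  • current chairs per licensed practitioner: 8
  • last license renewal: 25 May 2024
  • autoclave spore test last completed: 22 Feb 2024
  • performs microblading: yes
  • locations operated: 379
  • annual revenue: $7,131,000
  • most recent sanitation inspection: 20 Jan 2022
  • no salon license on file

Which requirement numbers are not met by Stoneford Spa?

1. chemical-storage review 263 days ago vs limit 270 → met
2. premises liability coverage $90,000 < $100,000 → not met
3. sanitation inspection 962 days ago vs limit 730 → not met
4. chairs per licensed practitioner 8 > 4 → not met
5. condition 'performs microblading' holds; sanitation violations on record 3 > 2 → not met
6. salon license absent → not met
7. professional liability coverage $145,000 < $200,000 → not met
8. condition 'offers chemical hair treatments' does not hold → requirement n/a → met
9. license renewal 106 days ago vs limit 120 → met
10. chemical safety data sheets present → met
11. autoclave spore test 199 days ago vs limit 180 → not met
Not met: 2, 3, 4, 5, 6, 7, 11

2, 3, 4, 5, 6, 7, 11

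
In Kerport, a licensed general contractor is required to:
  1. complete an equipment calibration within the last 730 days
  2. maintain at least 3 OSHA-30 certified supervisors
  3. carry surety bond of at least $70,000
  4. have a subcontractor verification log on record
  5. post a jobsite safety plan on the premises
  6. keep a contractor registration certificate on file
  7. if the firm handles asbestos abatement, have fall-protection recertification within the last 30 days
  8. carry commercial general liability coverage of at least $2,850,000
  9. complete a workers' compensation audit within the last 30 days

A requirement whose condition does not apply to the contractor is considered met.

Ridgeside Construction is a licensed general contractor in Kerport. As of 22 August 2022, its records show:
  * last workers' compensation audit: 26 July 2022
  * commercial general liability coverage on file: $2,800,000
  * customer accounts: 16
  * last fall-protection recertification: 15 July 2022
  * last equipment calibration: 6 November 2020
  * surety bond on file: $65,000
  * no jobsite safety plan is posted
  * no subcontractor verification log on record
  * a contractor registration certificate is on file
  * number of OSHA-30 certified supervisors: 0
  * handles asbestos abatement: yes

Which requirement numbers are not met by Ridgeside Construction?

2, 3, 4, 5, 7, 8

1. equipment calibration 654 days ago vs limit 730 → met
2. OSHA-30 certified supervisors 0 < 3 → not met
3. surety bond $65,000 < $70,000 → not met
4. subcontractor verification log absent → not met
5. jobsite safety plan absent → not met
6. contractor registration certificate present → met
7. condition 'handles asbestos abatement' holds; fall-protection recertification 38 days ago vs limit 30 → not met
8. commercial general liability coverage $2,800,000 < $2,850,000 → not met
9. workers' compensation audit 27 days ago vs limit 30 → met
Not met: 2, 3, 4, 5, 7, 8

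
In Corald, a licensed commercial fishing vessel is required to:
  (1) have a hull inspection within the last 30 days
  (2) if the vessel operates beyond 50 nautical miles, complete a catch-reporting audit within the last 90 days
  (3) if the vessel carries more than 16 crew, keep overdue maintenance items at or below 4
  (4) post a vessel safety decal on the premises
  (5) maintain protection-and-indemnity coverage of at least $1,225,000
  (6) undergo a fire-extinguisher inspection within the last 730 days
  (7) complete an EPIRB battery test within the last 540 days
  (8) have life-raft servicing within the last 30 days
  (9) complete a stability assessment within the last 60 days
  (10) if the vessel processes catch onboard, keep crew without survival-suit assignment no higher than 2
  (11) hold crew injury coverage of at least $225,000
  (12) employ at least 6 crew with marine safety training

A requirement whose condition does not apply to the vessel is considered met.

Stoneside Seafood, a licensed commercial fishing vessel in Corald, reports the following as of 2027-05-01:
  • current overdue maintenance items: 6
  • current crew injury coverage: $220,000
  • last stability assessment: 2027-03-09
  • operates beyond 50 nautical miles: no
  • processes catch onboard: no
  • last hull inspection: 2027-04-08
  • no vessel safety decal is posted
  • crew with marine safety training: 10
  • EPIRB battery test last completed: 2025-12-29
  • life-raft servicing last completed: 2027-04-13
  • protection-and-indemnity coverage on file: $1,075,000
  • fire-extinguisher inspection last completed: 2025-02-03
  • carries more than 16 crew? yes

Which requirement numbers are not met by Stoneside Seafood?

1. hull inspection 23 days ago vs limit 30 → met
2. condition 'operates beyond 50 nautical miles' does not hold → requirement n/a → met
3. condition 'carries more than 16 crew' holds; overdue maintenance items 6 > 4 → not met
4. vessel safety decal absent → not met
5. protection-and-indemnity coverage $1,075,000 < $1,225,000 → not met
6. fire-extinguisher inspection 817 days ago vs limit 730 → not met
7. EPIRB battery test 488 days ago vs limit 540 → met
8. life-raft servicing 18 days ago vs limit 30 → met
9. stability assessment 53 days ago vs limit 60 → met
10. condition 'processes catch onboard' does not hold → requirement n/a → met
11. crew injury coverage $220,000 < $225,000 → not met
12. crew with marine safety training 10 ≥ 6 → met
Not met: 3, 4, 5, 6, 11

3, 4, 5, 6, 11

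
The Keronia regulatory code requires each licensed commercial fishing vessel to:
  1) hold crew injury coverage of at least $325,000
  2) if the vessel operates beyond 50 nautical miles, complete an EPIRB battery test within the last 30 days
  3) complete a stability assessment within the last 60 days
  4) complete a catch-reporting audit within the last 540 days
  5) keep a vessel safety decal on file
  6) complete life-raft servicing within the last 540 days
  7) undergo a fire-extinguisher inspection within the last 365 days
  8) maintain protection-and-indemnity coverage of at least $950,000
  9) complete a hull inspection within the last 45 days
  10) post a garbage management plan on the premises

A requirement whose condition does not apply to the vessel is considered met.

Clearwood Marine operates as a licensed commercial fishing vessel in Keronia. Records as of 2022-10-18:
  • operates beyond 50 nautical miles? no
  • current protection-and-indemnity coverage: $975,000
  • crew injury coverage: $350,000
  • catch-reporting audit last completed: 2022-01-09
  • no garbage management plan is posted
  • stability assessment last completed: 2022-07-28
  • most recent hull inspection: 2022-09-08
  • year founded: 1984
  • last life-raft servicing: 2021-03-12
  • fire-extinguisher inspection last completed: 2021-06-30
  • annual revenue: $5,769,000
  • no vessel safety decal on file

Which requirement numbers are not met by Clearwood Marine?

1. crew injury coverage $350,000 ≥ $325,000 → met
2. condition 'operates beyond 50 nautical miles' does not hold → requirement n/a → met
3. stability assessment 82 days ago vs limit 60 → not met
4. catch-reporting audit 282 days ago vs limit 540 → met
5. vessel safety decal absent → not met
6. life-raft servicing 585 days ago vs limit 540 → not met
7. fire-extinguisher inspection 475 days ago vs limit 365 → not met
8. protection-and-indemnity coverage $975,000 ≥ $950,000 → met
9. hull inspection 40 days ago vs limit 45 → met
10. garbage management plan absent → not met
Not met: 3, 5, 6, 7, 10

3, 5, 6, 7, 10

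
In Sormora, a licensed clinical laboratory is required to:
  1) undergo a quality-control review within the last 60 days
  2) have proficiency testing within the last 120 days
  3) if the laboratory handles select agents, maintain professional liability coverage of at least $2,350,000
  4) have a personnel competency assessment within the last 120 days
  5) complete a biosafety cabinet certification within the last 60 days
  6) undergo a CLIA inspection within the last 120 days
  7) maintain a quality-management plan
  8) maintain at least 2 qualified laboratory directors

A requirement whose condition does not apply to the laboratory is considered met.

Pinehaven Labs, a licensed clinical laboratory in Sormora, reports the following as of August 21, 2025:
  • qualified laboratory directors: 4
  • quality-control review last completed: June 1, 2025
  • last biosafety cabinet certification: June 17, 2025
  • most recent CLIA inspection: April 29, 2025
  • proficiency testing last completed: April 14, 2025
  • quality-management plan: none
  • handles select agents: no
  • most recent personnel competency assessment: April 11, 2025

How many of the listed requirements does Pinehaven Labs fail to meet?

1. quality-control review 81 days ago vs limit 60 → not met
2. proficiency testing 129 days ago vs limit 120 → not met
3. condition 'handles select agents' does not hold → requirement n/a → met
4. personnel competency assessment 132 days ago vs limit 120 → not met
5. biosafety cabinet certification 65 days ago vs limit 60 → not met
6. CLIA inspection 114 days ago vs limit 120 → met
7. quality-management plan absent → not met
8. qualified laboratory directors 4 ≥ 2 → met
Not met: 5 of 8

5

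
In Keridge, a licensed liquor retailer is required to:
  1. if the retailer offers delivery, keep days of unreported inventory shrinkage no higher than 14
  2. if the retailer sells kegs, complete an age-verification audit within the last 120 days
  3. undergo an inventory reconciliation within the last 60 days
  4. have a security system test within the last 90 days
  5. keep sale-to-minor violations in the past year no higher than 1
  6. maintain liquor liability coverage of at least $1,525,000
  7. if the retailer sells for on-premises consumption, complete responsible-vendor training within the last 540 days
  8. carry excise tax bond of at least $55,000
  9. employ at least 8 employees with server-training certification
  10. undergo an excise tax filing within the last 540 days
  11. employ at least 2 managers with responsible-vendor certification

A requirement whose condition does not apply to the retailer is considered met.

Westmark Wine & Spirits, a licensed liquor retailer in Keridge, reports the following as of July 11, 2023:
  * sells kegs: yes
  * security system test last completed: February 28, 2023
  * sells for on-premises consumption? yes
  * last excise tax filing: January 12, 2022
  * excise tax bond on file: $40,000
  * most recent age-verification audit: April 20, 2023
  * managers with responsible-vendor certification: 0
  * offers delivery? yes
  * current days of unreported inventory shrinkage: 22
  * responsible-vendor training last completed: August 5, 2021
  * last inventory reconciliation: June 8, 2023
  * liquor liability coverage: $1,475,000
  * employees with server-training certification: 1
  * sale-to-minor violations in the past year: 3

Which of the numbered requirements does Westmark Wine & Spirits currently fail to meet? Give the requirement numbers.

1, 4, 5, 6, 7, 8, 9, 10, 11

1. condition 'offers delivery' holds; days of unreported inventory shrinkage 22 > 14 → not met
2. condition 'sells kegs' holds; age-verification audit 82 days ago vs limit 120 → met
3. inventory reconciliation 33 days ago vs limit 60 → met
4. security system test 133 days ago vs limit 90 → not met
5. sale-to-minor violations in the past year 3 > 1 → not met
6. liquor liability coverage $1,475,000 < $1,525,000 → not met
7. condition 'sells for on-premises consumption' holds; responsible-vendor training 705 days ago vs limit 540 → not met
8. excise tax bond $40,000 < $55,000 → not met
9. employees with server-training certification 1 < 8 → not met
10. excise tax filing 545 days ago vs limit 540 → not met
11. managers with responsible-vendor certification 0 < 2 → not met
Not met: 1, 4, 5, 6, 7, 8, 9, 10, 11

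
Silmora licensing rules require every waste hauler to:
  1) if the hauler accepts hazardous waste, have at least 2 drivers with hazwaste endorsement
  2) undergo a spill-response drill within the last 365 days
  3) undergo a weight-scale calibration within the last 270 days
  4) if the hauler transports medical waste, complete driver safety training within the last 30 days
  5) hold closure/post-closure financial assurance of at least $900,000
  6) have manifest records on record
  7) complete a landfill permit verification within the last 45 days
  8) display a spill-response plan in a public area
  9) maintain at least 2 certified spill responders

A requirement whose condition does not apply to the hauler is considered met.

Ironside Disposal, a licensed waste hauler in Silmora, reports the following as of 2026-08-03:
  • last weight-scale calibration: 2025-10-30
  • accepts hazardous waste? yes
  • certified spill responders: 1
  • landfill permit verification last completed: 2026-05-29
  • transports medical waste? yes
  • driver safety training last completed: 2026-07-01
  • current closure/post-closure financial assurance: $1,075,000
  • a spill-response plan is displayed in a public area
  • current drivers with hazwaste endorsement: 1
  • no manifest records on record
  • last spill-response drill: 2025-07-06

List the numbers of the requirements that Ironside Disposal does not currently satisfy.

1, 2, 3, 4, 6, 7, 9

1. condition 'accepts hazardous waste' holds; drivers with hazwaste endorsement 1 < 2 → not met
2. spill-response drill 393 days ago vs limit 365 → not met
3. weight-scale calibration 277 days ago vs limit 270 → not met
4. condition 'transports medical waste' holds; driver safety training 33 days ago vs limit 30 → not met
5. closure/post-closure financial assurance $1,075,000 ≥ $900,000 → met
6. manifest records absent → not met
7. landfill permit verification 66 days ago vs limit 45 → not met
8. spill-response plan present → met
9. certified spill responders 1 < 2 → not met
Not met: 1, 2, 3, 4, 6, 7, 9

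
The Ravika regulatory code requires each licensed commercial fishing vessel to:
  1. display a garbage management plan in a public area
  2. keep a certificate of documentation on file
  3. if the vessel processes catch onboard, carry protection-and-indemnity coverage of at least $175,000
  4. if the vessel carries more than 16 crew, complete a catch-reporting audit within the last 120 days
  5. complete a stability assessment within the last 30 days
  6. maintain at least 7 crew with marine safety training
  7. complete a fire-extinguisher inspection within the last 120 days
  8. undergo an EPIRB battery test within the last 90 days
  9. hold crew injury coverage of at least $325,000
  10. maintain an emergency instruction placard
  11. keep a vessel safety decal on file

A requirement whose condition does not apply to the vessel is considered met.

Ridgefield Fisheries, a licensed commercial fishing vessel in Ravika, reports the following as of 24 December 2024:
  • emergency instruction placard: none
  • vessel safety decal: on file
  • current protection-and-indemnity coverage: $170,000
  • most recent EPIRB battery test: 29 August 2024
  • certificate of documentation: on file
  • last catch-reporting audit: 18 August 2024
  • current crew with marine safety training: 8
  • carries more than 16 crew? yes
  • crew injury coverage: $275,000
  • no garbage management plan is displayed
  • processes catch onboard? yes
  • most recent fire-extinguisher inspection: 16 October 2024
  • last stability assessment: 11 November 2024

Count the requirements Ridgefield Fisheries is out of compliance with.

7

1. garbage management plan absent → not met
2. certificate of documentation present → met
3. condition 'processes catch onboard' holds; protection-and-indemnity coverage $170,000 < $175,000 → not met
4. condition 'carries more than 16 crew' holds; catch-reporting audit 128 days ago vs limit 120 → not met
5. stability assessment 43 days ago vs limit 30 → not met
6. crew with marine safety training 8 ≥ 7 → met
7. fire-extinguisher inspection 69 days ago vs limit 120 → met
8. EPIRB battery test 117 days ago vs limit 90 → not met
9. crew injury coverage $275,000 < $325,000 → not met
10. emergency instruction placard absent → not met
11. vessel safety decal present → met
Not met: 7 of 11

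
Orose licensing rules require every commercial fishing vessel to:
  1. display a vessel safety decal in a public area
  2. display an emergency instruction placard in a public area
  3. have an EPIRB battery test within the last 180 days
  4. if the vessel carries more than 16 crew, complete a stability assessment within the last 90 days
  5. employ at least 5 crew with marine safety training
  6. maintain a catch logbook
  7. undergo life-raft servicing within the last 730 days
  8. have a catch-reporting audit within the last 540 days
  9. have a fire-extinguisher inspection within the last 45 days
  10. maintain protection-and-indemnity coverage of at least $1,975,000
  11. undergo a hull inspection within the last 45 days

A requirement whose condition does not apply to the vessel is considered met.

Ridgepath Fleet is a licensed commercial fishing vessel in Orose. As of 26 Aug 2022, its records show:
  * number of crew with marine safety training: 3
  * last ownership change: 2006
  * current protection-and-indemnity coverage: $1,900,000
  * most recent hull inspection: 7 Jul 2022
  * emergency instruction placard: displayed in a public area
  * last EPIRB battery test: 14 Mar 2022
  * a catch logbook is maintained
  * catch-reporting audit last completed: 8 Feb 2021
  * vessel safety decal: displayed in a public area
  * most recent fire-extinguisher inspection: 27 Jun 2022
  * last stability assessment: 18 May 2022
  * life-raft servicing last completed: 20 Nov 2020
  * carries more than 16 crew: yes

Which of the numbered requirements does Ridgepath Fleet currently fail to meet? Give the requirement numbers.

1. vessel safety decal present → met
2. emergency instruction placard present → met
3. EPIRB battery test 165 days ago vs limit 180 → met
4. condition 'carries more than 16 crew' holds; stability assessment 100 days ago vs limit 90 → not met
5. crew with marine safety training 3 < 5 → not met
6. catch logbook present → met
7. life-raft servicing 644 days ago vs limit 730 → met
8. catch-reporting audit 564 days ago vs limit 540 → not met
9. fire-extinguisher inspection 60 days ago vs limit 45 → not met
10. protection-and-indemnity coverage $1,900,000 < $1,975,000 → not met
11. hull inspection 50 days ago vs limit 45 → not met
Not met: 4, 5, 8, 9, 10, 11

4, 5, 8, 9, 10, 11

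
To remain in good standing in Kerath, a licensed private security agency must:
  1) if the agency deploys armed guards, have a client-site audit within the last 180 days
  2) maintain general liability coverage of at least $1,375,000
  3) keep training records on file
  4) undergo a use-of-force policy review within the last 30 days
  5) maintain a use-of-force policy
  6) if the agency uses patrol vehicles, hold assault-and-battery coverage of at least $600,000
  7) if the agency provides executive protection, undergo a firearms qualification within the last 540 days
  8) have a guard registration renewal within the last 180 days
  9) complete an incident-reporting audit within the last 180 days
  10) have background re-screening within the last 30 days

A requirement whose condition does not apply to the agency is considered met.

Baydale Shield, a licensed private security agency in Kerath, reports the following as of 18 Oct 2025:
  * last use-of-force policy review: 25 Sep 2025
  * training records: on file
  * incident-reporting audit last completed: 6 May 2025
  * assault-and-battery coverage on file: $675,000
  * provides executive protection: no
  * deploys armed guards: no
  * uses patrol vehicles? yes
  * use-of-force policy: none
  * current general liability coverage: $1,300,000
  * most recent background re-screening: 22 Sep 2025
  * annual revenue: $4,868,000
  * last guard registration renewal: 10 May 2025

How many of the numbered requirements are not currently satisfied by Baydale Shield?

1. condition 'deploys armed guards' does not hold → requirement n/a → met
2. general liability coverage $1,300,000 < $1,375,000 → not met
3. training records present → met
4. use-of-force policy review 23 days ago vs limit 30 → met
5. use-of-force policy absent → not met
6. condition 'uses patrol vehicles' holds; assault-and-battery coverage $675,000 ≥ $600,000 → met
7. condition 'provides executive protection' does not hold → requirement n/a → met
8. guard registration renewal 161 days ago vs limit 180 → met
9. incident-reporting audit 165 days ago vs limit 180 → met
10. background re-screening 26 days ago vs limit 30 → met
Not met: 2 of 10

2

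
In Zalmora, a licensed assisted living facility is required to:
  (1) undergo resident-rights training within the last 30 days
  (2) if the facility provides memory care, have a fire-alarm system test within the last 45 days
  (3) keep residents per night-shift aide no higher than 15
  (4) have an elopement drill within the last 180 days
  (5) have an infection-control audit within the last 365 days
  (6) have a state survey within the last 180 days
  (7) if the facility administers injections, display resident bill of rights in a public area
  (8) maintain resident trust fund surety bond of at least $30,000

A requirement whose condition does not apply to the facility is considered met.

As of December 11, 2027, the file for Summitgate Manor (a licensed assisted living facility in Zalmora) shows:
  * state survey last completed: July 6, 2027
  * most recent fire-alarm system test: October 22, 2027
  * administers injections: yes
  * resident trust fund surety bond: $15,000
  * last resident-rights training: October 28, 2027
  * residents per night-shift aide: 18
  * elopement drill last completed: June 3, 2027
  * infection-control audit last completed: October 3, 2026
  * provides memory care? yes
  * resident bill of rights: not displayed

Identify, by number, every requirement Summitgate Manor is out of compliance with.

1. resident-rights training 44 days ago vs limit 30 → not met
2. condition 'provides memory care' holds; fire-alarm system test 50 days ago vs limit 45 → not met
3. residents per night-shift aide 18 > 15 → not met
4. elopement drill 191 days ago vs limit 180 → not met
5. infection-control audit 434 days ago vs limit 365 → not met
6. state survey 158 days ago vs limit 180 → met
7. condition 'administers injections' holds; resident bill of rights absent → not met
8. resident trust fund surety bond $15,000 < $30,000 → not met
Not met: 1, 2, 3, 4, 5, 7, 8

1, 2, 3, 4, 5, 7, 8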